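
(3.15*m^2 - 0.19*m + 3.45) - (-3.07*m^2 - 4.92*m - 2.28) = 6.22*m^2 + 4.73*m + 5.73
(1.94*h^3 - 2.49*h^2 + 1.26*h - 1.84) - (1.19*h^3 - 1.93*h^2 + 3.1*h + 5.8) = 0.75*h^3 - 0.56*h^2 - 1.84*h - 7.64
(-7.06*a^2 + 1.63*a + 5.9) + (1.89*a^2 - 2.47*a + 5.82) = -5.17*a^2 - 0.84*a + 11.72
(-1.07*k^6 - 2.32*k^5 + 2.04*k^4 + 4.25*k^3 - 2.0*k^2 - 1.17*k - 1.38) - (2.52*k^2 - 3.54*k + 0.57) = -1.07*k^6 - 2.32*k^5 + 2.04*k^4 + 4.25*k^3 - 4.52*k^2 + 2.37*k - 1.95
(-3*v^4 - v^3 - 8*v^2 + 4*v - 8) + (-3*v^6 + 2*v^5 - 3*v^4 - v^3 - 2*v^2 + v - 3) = -3*v^6 + 2*v^5 - 6*v^4 - 2*v^3 - 10*v^2 + 5*v - 11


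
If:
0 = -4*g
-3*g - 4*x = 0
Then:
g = 0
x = 0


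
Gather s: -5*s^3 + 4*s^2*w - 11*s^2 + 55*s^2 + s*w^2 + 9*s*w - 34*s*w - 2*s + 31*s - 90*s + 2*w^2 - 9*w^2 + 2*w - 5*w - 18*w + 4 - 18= -5*s^3 + s^2*(4*w + 44) + s*(w^2 - 25*w - 61) - 7*w^2 - 21*w - 14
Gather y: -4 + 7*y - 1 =7*y - 5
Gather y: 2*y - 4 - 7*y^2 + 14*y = -7*y^2 + 16*y - 4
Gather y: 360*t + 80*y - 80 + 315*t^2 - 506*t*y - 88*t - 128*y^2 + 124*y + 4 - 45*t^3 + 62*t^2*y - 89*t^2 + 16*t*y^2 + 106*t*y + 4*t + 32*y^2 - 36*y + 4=-45*t^3 + 226*t^2 + 276*t + y^2*(16*t - 96) + y*(62*t^2 - 400*t + 168) - 72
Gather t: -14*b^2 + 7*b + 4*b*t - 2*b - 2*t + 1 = -14*b^2 + 5*b + t*(4*b - 2) + 1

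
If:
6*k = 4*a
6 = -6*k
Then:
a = -3/2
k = -1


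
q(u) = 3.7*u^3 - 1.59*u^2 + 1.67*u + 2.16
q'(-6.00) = 420.35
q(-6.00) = -864.30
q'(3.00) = 92.03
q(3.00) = 92.76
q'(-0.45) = 5.35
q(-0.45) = 0.75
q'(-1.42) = 28.57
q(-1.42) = -14.01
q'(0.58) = 3.56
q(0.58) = 3.32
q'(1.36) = 17.88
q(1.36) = 10.80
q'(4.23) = 186.83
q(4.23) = 260.82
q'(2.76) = 77.45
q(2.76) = 72.45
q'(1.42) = 19.54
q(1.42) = 11.92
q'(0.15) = 1.44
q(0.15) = 2.39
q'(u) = 11.1*u^2 - 3.18*u + 1.67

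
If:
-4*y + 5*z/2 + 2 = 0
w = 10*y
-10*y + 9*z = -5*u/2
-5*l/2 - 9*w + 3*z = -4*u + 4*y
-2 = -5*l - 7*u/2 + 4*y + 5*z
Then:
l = -24924/13165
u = 6916/2633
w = 3790/2633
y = 379/2633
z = -1500/2633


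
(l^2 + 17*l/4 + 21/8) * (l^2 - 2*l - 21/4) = l^4 + 9*l^3/4 - 89*l^2/8 - 441*l/16 - 441/32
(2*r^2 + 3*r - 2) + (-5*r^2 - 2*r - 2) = -3*r^2 + r - 4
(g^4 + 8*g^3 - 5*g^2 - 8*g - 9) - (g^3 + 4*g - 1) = g^4 + 7*g^3 - 5*g^2 - 12*g - 8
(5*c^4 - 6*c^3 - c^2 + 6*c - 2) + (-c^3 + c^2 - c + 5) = 5*c^4 - 7*c^3 + 5*c + 3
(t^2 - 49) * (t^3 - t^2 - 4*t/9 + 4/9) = t^5 - t^4 - 445*t^3/9 + 445*t^2/9 + 196*t/9 - 196/9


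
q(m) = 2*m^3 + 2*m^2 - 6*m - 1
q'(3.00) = 60.00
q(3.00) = 53.00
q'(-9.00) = 444.00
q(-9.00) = -1243.00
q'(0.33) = -4.03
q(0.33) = -2.69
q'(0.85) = 1.74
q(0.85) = -3.43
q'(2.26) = 33.69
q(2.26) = 18.74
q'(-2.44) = 19.96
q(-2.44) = -3.51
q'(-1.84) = 6.95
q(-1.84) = 4.35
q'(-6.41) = 214.89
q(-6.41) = -407.11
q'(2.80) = 52.24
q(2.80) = 41.78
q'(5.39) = 189.87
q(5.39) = 337.95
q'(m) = 6*m^2 + 4*m - 6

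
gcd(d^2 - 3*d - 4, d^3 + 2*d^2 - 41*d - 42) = d + 1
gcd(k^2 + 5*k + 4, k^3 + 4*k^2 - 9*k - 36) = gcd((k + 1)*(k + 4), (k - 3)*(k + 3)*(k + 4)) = k + 4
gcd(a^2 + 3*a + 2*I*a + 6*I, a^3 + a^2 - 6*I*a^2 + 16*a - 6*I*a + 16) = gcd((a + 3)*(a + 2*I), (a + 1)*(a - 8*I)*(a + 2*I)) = a + 2*I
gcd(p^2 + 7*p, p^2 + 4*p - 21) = p + 7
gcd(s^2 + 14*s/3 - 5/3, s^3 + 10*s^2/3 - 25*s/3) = s + 5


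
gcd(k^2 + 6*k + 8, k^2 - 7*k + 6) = 1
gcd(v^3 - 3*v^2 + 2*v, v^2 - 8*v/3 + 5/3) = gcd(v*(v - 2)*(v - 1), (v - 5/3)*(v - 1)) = v - 1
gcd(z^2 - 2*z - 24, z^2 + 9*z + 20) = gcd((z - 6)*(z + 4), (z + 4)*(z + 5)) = z + 4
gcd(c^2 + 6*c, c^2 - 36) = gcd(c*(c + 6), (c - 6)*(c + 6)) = c + 6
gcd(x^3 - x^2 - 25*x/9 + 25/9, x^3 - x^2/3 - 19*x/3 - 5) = x + 5/3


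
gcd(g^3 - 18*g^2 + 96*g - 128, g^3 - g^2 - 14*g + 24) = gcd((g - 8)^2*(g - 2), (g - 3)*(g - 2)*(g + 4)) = g - 2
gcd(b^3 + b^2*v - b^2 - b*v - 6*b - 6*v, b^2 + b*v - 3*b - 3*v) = b^2 + b*v - 3*b - 3*v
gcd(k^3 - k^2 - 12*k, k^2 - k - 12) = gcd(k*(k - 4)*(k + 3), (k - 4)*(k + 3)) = k^2 - k - 12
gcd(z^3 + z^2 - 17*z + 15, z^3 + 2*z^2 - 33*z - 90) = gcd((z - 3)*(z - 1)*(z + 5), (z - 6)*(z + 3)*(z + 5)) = z + 5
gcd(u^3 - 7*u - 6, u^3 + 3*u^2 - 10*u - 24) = u^2 - u - 6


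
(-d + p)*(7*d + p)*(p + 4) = -7*d^2*p - 28*d^2 + 6*d*p^2 + 24*d*p + p^3 + 4*p^2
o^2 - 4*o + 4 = (o - 2)^2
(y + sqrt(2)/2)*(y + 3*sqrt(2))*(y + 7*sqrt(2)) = y^3 + 21*sqrt(2)*y^2/2 + 52*y + 21*sqrt(2)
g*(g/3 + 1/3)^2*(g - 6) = g^4/9 - 4*g^3/9 - 11*g^2/9 - 2*g/3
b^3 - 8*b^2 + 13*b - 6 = (b - 6)*(b - 1)^2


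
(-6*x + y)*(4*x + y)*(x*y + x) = -24*x^3*y - 24*x^3 - 2*x^2*y^2 - 2*x^2*y + x*y^3 + x*y^2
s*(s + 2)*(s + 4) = s^3 + 6*s^2 + 8*s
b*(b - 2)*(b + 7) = b^3 + 5*b^2 - 14*b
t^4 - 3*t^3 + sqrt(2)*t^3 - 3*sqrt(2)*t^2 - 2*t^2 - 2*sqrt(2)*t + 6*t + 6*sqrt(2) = (t - 3)*(t - sqrt(2))*(t + sqrt(2))^2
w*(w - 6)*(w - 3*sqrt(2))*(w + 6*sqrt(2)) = w^4 - 6*w^3 + 3*sqrt(2)*w^3 - 36*w^2 - 18*sqrt(2)*w^2 + 216*w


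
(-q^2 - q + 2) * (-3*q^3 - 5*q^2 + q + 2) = 3*q^5 + 8*q^4 - 2*q^3 - 13*q^2 + 4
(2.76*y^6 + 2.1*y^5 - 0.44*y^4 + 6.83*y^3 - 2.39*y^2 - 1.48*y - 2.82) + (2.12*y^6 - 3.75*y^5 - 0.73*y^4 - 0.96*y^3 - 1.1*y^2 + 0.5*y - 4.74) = 4.88*y^6 - 1.65*y^5 - 1.17*y^4 + 5.87*y^3 - 3.49*y^2 - 0.98*y - 7.56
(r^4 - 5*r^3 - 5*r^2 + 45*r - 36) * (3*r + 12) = 3*r^5 - 3*r^4 - 75*r^3 + 75*r^2 + 432*r - 432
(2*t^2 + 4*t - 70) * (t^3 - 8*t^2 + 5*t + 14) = 2*t^5 - 12*t^4 - 92*t^3 + 608*t^2 - 294*t - 980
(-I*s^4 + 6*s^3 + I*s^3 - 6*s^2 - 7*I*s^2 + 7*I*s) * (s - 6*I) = -I*s^5 + I*s^4 - 43*I*s^3 - 42*s^2 + 43*I*s^2 + 42*s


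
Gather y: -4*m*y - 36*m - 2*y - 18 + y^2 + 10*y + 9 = -36*m + y^2 + y*(8 - 4*m) - 9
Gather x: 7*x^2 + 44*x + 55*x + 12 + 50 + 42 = 7*x^2 + 99*x + 104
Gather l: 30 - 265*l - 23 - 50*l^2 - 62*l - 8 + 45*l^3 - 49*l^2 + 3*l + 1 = 45*l^3 - 99*l^2 - 324*l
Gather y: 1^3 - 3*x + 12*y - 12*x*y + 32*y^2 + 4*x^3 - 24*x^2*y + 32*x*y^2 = 4*x^3 - 3*x + y^2*(32*x + 32) + y*(-24*x^2 - 12*x + 12) + 1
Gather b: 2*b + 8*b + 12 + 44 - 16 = 10*b + 40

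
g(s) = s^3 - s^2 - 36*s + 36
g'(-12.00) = 420.00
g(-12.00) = -1404.00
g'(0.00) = -36.00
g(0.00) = 36.00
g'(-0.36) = -34.89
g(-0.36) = 48.78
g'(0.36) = -36.33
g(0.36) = 22.96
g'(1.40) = -32.92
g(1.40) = -13.62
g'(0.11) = -36.18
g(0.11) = 32.03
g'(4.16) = 7.60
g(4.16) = -59.07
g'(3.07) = -13.87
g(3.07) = -55.01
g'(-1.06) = -30.51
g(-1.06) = 71.85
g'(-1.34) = -27.93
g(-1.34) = 80.04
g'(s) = 3*s^2 - 2*s - 36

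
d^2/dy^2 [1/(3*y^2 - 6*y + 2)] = 6*(-3*y^2 + 6*y + 12*(y - 1)^2 - 2)/(3*y^2 - 6*y + 2)^3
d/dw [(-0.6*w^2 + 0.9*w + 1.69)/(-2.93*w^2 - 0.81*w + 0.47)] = (3.123*w^2 + 9.3394*w + 1.7919)/(8.5849*w^4 + 4.7466*w^3 - 2.0981*w^2 - 0.7614*w + 0.2209)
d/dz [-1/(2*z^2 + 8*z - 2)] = (z + 2)/(z^2 + 4*z - 1)^2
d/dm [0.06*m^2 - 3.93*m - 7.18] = 0.12*m - 3.93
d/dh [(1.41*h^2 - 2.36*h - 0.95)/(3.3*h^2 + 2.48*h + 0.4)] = (11.2848*h^2 + 7.398*h + 1.412)/(10.89*h^4 + 16.368*h^3 + 8.7904*h^2 + 1.984*h + 0.16)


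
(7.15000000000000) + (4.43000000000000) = 11.5800000000000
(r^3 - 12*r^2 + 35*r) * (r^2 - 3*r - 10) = r^5 - 15*r^4 + 61*r^3 + 15*r^2 - 350*r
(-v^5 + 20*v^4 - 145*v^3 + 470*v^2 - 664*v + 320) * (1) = -v^5 + 20*v^4 - 145*v^3 + 470*v^2 - 664*v + 320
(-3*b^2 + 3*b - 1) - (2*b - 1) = -3*b^2 + b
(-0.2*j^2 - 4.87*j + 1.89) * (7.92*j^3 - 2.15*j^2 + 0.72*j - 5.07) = -1.584*j^5 - 38.1404*j^4 + 25.2953*j^3 - 6.5559*j^2 + 26.0517*j - 9.5823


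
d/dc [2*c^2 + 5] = 4*c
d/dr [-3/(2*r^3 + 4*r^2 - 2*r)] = 3*(3*r^2 + 4*r - 1)/(2*r^2*(r^2 + 2*r - 1)^2)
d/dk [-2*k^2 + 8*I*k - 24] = -4*k + 8*I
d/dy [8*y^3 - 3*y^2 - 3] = 6*y*(4*y - 1)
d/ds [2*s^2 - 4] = 4*s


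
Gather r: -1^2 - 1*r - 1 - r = -2*r - 2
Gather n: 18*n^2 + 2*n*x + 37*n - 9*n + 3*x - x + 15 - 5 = 18*n^2 + n*(2*x + 28) + 2*x + 10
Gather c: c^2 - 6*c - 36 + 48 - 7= c^2 - 6*c + 5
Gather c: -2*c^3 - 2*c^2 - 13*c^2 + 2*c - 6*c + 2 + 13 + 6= -2*c^3 - 15*c^2 - 4*c + 21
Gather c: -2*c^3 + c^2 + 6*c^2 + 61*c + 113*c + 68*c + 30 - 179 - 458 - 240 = -2*c^3 + 7*c^2 + 242*c - 847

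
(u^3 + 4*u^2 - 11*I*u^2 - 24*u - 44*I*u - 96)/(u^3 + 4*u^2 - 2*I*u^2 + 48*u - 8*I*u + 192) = (u - 3*I)/(u + 6*I)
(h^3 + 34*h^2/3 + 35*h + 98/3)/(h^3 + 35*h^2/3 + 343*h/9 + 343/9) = 3*(h + 2)/(3*h + 7)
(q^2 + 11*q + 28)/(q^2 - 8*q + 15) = (q^2 + 11*q + 28)/(q^2 - 8*q + 15)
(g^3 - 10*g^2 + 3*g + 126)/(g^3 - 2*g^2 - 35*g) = (g^2 - 3*g - 18)/(g*(g + 5))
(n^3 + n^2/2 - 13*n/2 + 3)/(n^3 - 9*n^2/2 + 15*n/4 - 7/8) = 4*(n^2 + n - 6)/(4*n^2 - 16*n + 7)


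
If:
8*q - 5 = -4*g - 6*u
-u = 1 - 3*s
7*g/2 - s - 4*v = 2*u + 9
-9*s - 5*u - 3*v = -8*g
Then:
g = 75*v/28 + 29/4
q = -687*v/224 - 261/32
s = 43*v/56 + 21/8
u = 129*v/56 + 55/8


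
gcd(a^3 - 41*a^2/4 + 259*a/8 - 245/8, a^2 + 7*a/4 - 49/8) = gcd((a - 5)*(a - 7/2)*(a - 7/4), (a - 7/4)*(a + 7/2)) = a - 7/4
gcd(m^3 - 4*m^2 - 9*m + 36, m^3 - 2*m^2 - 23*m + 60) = m^2 - 7*m + 12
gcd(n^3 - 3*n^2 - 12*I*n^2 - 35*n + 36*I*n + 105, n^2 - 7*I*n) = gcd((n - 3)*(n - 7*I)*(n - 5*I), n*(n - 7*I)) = n - 7*I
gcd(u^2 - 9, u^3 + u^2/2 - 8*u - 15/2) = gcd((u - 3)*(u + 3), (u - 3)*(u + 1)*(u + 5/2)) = u - 3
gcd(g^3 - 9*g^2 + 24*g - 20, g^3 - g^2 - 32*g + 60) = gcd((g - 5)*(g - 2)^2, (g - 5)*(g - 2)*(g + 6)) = g^2 - 7*g + 10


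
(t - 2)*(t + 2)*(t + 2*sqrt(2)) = t^3 + 2*sqrt(2)*t^2 - 4*t - 8*sqrt(2)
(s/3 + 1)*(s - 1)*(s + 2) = s^3/3 + 4*s^2/3 + s/3 - 2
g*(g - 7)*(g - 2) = g^3 - 9*g^2 + 14*g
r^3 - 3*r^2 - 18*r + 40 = (r - 5)*(r - 2)*(r + 4)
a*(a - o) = a^2 - a*o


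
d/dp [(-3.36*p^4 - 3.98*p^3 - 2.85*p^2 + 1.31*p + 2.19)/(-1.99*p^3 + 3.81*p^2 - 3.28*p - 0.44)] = (6.6864*p^6 - 25.6032*p^5 + 12.2271*p^4 + 37.2362*p^3 + 22.6848*p^2 - 14.1798*p + 6.6068)/(3.9601*p^6 - 15.1638*p^5 + 27.5705*p^4 - 23.2424*p^3 + 7.4056*p^2 + 2.8864*p + 0.1936)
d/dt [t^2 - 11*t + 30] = 2*t - 11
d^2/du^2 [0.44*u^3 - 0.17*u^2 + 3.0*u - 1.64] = 2.64*u - 0.34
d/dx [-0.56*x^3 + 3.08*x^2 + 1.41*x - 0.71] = -1.68*x^2 + 6.16*x + 1.41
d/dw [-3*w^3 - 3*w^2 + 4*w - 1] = -9*w^2 - 6*w + 4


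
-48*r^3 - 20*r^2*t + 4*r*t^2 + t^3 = (-4*r + t)*(2*r + t)*(6*r + t)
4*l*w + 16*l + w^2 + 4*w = (4*l + w)*(w + 4)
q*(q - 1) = q^2 - q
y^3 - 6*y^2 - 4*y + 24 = (y - 6)*(y - 2)*(y + 2)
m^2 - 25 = (m - 5)*(m + 5)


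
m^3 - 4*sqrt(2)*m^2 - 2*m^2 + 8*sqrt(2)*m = m*(m - 2)*(m - 4*sqrt(2))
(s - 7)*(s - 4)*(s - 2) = s^3 - 13*s^2 + 50*s - 56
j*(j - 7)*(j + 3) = j^3 - 4*j^2 - 21*j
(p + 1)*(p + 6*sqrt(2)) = p^2 + p + 6*sqrt(2)*p + 6*sqrt(2)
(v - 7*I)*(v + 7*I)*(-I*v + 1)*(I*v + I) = v^4 + v^3 + I*v^3 + 49*v^2 + I*v^2 + 49*v + 49*I*v + 49*I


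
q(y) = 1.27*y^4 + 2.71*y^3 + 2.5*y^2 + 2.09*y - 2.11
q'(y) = 5.08*y^3 + 8.13*y^2 + 5.0*y + 2.09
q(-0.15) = -2.38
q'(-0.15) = 1.51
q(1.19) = 11.03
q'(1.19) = 28.11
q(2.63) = 130.74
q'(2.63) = 163.89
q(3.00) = 202.70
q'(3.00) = 227.42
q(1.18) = 10.75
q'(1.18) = 27.66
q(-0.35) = -2.63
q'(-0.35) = 1.12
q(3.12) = 231.40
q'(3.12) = 251.12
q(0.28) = -1.26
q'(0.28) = 4.24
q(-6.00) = 1135.91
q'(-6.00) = -832.51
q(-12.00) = 21984.65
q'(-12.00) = -7665.43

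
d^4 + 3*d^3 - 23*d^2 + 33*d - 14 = (d - 2)*(d - 1)^2*(d + 7)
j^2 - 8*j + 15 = (j - 5)*(j - 3)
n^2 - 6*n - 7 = (n - 7)*(n + 1)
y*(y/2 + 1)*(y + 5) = y^3/2 + 7*y^2/2 + 5*y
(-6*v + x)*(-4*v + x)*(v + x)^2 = 24*v^4 + 38*v^3*x + 5*v^2*x^2 - 8*v*x^3 + x^4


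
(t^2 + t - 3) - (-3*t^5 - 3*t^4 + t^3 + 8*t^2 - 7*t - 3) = 3*t^5 + 3*t^4 - t^3 - 7*t^2 + 8*t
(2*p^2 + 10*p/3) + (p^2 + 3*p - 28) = 3*p^2 + 19*p/3 - 28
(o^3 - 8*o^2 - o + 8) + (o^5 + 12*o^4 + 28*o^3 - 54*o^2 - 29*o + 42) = o^5 + 12*o^4 + 29*o^3 - 62*o^2 - 30*o + 50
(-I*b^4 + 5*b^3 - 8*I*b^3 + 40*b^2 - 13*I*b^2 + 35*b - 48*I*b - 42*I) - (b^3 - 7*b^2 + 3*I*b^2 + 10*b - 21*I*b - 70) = -I*b^4 + 4*b^3 - 8*I*b^3 + 47*b^2 - 16*I*b^2 + 25*b - 27*I*b + 70 - 42*I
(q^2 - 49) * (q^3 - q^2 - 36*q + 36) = q^5 - q^4 - 85*q^3 + 85*q^2 + 1764*q - 1764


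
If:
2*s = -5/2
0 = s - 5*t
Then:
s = -5/4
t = -1/4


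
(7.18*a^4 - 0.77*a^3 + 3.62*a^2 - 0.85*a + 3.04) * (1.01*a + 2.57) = 7.2518*a^5 + 17.6749*a^4 + 1.6773*a^3 + 8.4449*a^2 + 0.8859*a + 7.8128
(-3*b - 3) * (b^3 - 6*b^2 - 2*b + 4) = -3*b^4 + 15*b^3 + 24*b^2 - 6*b - 12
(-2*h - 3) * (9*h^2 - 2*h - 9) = -18*h^3 - 23*h^2 + 24*h + 27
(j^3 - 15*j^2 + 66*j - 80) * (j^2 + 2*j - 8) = j^5 - 13*j^4 + 28*j^3 + 172*j^2 - 688*j + 640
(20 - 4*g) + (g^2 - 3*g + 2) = g^2 - 7*g + 22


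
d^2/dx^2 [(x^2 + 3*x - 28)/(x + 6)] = -20/(x^3 + 18*x^2 + 108*x + 216)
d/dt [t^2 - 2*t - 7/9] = 2*t - 2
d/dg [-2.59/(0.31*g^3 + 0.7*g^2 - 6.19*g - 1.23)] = (2.4087*g^2 + 3.626*g - 16.0321)/(0.31*g^3 + 0.7*g^2 - 6.19*g - 1.23)^2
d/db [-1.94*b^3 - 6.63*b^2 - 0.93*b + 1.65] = -5.82*b^2 - 13.26*b - 0.93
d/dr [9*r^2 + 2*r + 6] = 18*r + 2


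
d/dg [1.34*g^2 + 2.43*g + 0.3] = 2.68*g + 2.43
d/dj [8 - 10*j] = -10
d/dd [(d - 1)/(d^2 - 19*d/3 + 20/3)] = 3*(-3*d^2 + 6*d + 1)/(9*d^4 - 114*d^3 + 481*d^2 - 760*d + 400)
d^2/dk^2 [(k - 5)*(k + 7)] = 2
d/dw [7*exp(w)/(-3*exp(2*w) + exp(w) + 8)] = (21*exp(2*w) + 56)*exp(w)/(9*exp(4*w) - 6*exp(3*w) - 47*exp(2*w) + 16*exp(w) + 64)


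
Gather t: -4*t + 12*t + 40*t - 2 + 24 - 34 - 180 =48*t - 192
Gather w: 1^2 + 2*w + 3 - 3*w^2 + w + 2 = -3*w^2 + 3*w + 6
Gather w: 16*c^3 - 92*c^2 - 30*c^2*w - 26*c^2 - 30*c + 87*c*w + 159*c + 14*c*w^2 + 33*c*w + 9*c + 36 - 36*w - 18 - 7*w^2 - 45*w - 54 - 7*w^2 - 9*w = 16*c^3 - 118*c^2 + 138*c + w^2*(14*c - 14) + w*(-30*c^2 + 120*c - 90) - 36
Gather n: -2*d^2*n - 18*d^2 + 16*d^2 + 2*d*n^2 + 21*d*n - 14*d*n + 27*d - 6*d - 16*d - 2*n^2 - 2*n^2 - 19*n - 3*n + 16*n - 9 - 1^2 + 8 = -2*d^2 + 5*d + n^2*(2*d - 4) + n*(-2*d^2 + 7*d - 6) - 2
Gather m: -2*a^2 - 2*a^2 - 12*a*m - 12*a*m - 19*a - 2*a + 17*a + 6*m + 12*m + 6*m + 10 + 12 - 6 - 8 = -4*a^2 - 4*a + m*(24 - 24*a) + 8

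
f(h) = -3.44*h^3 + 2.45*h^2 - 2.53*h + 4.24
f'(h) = -10.32*h^2 + 4.9*h - 2.53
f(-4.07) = 287.04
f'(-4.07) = -193.42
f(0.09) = 4.03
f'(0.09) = -2.17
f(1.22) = -1.45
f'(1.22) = -11.91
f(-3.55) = 198.00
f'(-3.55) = -149.98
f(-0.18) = 4.79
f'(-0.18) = -3.75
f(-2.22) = 59.57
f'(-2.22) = -64.27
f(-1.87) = 40.03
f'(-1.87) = -47.78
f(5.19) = -423.80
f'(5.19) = -255.08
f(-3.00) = 126.76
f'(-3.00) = -110.11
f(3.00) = -74.18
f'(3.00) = -80.71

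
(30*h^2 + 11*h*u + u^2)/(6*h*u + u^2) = (5*h + u)/u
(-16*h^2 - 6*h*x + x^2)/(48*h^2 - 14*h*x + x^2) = (2*h + x)/(-6*h + x)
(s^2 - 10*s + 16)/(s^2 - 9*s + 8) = (s - 2)/(s - 1)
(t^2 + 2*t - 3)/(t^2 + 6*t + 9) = (t - 1)/(t + 3)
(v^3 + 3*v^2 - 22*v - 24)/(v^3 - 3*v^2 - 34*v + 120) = (v + 1)/(v - 5)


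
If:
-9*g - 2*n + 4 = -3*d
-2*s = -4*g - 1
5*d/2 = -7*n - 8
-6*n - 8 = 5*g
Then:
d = 292/5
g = 124/5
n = -22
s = 501/10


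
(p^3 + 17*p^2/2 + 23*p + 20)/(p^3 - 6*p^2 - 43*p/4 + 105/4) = 2*(p^2 + 6*p + 8)/(2*p^2 - 17*p + 21)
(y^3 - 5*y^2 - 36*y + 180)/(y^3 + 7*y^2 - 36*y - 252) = (y - 5)/(y + 7)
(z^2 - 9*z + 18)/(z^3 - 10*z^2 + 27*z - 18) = 1/(z - 1)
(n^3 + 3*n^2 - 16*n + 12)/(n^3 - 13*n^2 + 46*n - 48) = (n^2 + 5*n - 6)/(n^2 - 11*n + 24)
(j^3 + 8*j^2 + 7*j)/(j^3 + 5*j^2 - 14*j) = (j + 1)/(j - 2)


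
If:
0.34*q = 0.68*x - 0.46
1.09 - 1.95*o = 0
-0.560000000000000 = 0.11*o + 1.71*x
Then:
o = 0.56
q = -2.08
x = -0.36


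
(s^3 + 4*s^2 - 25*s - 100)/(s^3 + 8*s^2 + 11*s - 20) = (s - 5)/(s - 1)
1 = 1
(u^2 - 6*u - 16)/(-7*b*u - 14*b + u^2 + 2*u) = (u - 8)/(-7*b + u)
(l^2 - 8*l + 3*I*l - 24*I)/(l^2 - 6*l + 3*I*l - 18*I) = (l - 8)/(l - 6)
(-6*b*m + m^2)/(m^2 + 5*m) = (-6*b + m)/(m + 5)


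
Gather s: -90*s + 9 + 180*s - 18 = 90*s - 9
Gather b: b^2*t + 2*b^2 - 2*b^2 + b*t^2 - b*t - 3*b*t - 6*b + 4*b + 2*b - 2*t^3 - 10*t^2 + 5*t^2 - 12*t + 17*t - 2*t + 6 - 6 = b^2*t + b*(t^2 - 4*t) - 2*t^3 - 5*t^2 + 3*t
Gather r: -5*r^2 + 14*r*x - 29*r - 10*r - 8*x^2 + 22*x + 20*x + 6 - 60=-5*r^2 + r*(14*x - 39) - 8*x^2 + 42*x - 54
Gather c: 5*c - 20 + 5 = 5*c - 15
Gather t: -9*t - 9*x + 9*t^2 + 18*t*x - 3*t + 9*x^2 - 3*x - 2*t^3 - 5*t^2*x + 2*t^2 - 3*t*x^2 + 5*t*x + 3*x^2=-2*t^3 + t^2*(11 - 5*x) + t*(-3*x^2 + 23*x - 12) + 12*x^2 - 12*x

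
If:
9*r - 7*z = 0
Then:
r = 7*z/9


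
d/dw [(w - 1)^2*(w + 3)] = (w - 1)*(3*w + 5)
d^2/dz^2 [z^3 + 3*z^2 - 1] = 6*z + 6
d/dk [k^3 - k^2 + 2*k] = 3*k^2 - 2*k + 2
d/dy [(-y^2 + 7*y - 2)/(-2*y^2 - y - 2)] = (15*y^2 - 4*y - 16)/(4*y^4 + 4*y^3 + 9*y^2 + 4*y + 4)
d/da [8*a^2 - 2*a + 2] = 16*a - 2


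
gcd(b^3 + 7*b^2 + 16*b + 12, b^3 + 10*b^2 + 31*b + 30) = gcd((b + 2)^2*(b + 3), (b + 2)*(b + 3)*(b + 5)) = b^2 + 5*b + 6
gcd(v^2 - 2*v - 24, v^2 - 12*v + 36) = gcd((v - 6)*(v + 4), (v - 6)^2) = v - 6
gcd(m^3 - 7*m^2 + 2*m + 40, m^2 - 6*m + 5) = m - 5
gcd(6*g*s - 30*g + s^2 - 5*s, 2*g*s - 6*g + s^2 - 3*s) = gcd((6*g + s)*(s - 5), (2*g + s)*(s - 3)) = 1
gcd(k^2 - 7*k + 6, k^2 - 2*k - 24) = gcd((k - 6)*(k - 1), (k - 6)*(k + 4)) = k - 6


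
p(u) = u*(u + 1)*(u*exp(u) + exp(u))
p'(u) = u*(u + 1)*(u*exp(u) + 2*exp(u)) + u*(u*exp(u) + exp(u)) + (u + 1)*(u*exp(u) + exp(u)) = (u + 1)*(u*(u + 2) + 2*u + 1)*exp(u)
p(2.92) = 831.95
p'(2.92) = 1541.32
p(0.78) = 5.39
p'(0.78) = 18.36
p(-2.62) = -0.50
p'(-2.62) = 0.31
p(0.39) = 1.11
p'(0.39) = 5.57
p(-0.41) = -0.09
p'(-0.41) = -0.18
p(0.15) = 0.23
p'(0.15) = 2.17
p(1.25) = 22.09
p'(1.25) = 59.39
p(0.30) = 0.68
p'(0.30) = 4.02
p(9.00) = 7292775.53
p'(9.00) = 9561639.03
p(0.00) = 0.00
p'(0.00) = 1.00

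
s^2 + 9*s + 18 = (s + 3)*(s + 6)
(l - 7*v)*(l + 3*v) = l^2 - 4*l*v - 21*v^2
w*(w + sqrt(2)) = w^2 + sqrt(2)*w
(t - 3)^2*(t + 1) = t^3 - 5*t^2 + 3*t + 9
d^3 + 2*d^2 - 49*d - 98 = (d - 7)*(d + 2)*(d + 7)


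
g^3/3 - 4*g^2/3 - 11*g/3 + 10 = (g/3 + 1)*(g - 5)*(g - 2)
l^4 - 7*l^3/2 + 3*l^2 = l^2*(l - 2)*(l - 3/2)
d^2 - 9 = (d - 3)*(d + 3)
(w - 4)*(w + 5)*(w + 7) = w^3 + 8*w^2 - 13*w - 140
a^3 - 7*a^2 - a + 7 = (a - 7)*(a - 1)*(a + 1)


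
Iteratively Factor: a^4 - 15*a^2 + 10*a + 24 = (a - 2)*(a^3 + 2*a^2 - 11*a - 12) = (a - 3)*(a - 2)*(a^2 + 5*a + 4) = (a - 3)*(a - 2)*(a + 1)*(a + 4)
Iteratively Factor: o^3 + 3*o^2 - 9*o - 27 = (o - 3)*(o^2 + 6*o + 9) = (o - 3)*(o + 3)*(o + 3)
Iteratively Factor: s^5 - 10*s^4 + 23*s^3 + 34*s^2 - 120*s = (s - 4)*(s^4 - 6*s^3 - s^2 + 30*s) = (s - 5)*(s - 4)*(s^3 - s^2 - 6*s) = (s - 5)*(s - 4)*(s + 2)*(s^2 - 3*s) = s*(s - 5)*(s - 4)*(s + 2)*(s - 3)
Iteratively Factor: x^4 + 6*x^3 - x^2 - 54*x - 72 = (x + 3)*(x^3 + 3*x^2 - 10*x - 24) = (x + 2)*(x + 3)*(x^2 + x - 12) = (x + 2)*(x + 3)*(x + 4)*(x - 3)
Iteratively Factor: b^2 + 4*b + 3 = (b + 3)*(b + 1)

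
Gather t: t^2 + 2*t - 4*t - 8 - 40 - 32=t^2 - 2*t - 80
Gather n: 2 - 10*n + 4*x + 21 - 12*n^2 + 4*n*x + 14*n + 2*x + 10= -12*n^2 + n*(4*x + 4) + 6*x + 33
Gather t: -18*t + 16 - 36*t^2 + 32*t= -36*t^2 + 14*t + 16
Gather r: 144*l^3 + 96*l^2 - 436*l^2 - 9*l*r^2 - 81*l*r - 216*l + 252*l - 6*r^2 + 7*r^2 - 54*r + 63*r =144*l^3 - 340*l^2 + 36*l + r^2*(1 - 9*l) + r*(9 - 81*l)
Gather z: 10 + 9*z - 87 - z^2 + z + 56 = -z^2 + 10*z - 21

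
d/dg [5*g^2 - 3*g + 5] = 10*g - 3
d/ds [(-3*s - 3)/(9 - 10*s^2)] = 3*(10*s^2 - 20*s*(s + 1) - 9)/(10*s^2 - 9)^2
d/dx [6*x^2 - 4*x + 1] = 12*x - 4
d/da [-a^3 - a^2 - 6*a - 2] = -3*a^2 - 2*a - 6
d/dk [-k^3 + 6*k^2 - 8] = 3*k*(4 - k)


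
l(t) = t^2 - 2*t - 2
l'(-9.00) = -20.00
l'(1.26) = 0.52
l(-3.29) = 15.40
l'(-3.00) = -8.00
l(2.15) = -1.68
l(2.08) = -1.83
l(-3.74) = 19.47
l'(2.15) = 2.30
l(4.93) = 12.44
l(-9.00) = 97.00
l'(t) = 2*t - 2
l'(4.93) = 7.86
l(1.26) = -2.93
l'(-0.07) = -2.14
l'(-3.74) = -9.48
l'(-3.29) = -8.58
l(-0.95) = 0.80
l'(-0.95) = -3.90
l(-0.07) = -1.86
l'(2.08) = 2.16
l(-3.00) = 13.00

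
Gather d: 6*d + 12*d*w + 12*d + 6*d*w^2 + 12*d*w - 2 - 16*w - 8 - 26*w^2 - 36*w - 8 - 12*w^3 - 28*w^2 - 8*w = d*(6*w^2 + 24*w + 18) - 12*w^3 - 54*w^2 - 60*w - 18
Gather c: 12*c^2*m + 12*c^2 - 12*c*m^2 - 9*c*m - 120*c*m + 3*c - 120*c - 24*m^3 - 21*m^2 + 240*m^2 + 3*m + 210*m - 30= c^2*(12*m + 12) + c*(-12*m^2 - 129*m - 117) - 24*m^3 + 219*m^2 + 213*m - 30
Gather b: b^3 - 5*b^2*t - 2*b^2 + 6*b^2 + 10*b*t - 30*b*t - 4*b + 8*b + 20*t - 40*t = b^3 + b^2*(4 - 5*t) + b*(4 - 20*t) - 20*t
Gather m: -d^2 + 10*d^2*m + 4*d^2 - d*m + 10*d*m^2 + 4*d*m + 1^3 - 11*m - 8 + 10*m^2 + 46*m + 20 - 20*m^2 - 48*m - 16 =3*d^2 + m^2*(10*d - 10) + m*(10*d^2 + 3*d - 13) - 3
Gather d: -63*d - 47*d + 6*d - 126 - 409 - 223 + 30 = -104*d - 728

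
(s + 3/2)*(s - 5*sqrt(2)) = s^2 - 5*sqrt(2)*s + 3*s/2 - 15*sqrt(2)/2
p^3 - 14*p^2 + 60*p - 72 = (p - 6)^2*(p - 2)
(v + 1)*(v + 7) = v^2 + 8*v + 7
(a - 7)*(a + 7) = a^2 - 49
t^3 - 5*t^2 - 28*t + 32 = (t - 8)*(t - 1)*(t + 4)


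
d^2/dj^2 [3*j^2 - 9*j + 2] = 6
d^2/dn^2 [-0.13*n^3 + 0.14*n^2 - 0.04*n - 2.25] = 0.28 - 0.78*n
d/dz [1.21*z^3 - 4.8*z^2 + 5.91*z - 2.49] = 3.63*z^2 - 9.6*z + 5.91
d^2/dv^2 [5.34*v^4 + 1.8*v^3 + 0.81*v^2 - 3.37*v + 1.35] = 64.08*v^2 + 10.8*v + 1.62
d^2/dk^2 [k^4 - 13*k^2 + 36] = 12*k^2 - 26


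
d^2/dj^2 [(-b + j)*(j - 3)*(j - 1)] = -2*b + 6*j - 8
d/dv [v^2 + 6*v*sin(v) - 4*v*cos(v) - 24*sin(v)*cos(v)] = 4*v*sin(v) + 6*v*cos(v) + 2*v + 6*sin(v) - 4*cos(v) - 24*cos(2*v)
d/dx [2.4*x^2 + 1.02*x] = 4.8*x + 1.02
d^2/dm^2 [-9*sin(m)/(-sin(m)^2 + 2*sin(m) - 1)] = 9*(sin(m) + 4)*cos(m)^2/(sin(m) - 1)^4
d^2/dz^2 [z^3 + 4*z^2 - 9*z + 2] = 6*z + 8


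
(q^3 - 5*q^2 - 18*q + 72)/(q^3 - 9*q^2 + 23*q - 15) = (q^2 - 2*q - 24)/(q^2 - 6*q + 5)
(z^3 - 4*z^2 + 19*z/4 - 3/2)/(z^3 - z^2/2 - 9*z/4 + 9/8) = 2*(z - 2)/(2*z + 3)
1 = 1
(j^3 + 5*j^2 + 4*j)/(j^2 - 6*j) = (j^2 + 5*j + 4)/(j - 6)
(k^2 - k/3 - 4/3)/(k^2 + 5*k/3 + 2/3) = (3*k - 4)/(3*k + 2)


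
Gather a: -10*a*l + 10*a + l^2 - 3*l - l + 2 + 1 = a*(10 - 10*l) + l^2 - 4*l + 3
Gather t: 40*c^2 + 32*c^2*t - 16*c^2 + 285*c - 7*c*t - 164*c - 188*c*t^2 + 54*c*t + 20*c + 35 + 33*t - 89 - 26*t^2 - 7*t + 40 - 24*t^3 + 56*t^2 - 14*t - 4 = 24*c^2 + 141*c - 24*t^3 + t^2*(30 - 188*c) + t*(32*c^2 + 47*c + 12) - 18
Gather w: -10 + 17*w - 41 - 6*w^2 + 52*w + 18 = -6*w^2 + 69*w - 33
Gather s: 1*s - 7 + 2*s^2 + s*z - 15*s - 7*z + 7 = 2*s^2 + s*(z - 14) - 7*z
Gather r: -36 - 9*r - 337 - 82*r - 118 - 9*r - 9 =-100*r - 500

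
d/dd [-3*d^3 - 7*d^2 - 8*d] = -9*d^2 - 14*d - 8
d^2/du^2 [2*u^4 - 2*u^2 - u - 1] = 24*u^2 - 4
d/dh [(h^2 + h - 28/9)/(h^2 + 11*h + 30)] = 2*(45*h^2 + 298*h + 289)/(9*(h^4 + 22*h^3 + 181*h^2 + 660*h + 900))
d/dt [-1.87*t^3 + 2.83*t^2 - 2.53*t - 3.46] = -5.61*t^2 + 5.66*t - 2.53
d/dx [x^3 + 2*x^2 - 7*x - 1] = 3*x^2 + 4*x - 7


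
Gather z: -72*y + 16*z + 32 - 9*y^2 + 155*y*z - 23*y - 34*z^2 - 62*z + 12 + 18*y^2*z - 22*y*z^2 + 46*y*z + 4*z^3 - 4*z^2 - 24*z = -9*y^2 - 95*y + 4*z^3 + z^2*(-22*y - 38) + z*(18*y^2 + 201*y - 70) + 44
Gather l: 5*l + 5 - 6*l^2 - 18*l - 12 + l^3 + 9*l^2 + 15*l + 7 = l^3 + 3*l^2 + 2*l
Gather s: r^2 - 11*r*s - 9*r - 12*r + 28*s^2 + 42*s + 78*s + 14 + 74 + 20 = r^2 - 21*r + 28*s^2 + s*(120 - 11*r) + 108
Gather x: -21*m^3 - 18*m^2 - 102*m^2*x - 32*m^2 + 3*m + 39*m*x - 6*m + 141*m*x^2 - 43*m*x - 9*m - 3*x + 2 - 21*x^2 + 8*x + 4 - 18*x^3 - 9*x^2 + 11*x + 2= -21*m^3 - 50*m^2 - 12*m - 18*x^3 + x^2*(141*m - 30) + x*(-102*m^2 - 4*m + 16) + 8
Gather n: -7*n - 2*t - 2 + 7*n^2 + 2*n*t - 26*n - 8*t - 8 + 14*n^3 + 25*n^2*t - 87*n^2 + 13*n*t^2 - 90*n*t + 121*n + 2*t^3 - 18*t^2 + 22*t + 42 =14*n^3 + n^2*(25*t - 80) + n*(13*t^2 - 88*t + 88) + 2*t^3 - 18*t^2 + 12*t + 32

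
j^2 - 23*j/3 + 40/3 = (j - 5)*(j - 8/3)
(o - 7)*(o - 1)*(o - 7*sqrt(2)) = o^3 - 7*sqrt(2)*o^2 - 8*o^2 + 7*o + 56*sqrt(2)*o - 49*sqrt(2)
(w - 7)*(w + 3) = w^2 - 4*w - 21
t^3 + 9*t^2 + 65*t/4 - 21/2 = (t - 1/2)*(t + 7/2)*(t + 6)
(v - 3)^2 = v^2 - 6*v + 9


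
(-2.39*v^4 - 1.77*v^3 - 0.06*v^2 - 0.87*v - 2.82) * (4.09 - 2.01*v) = 4.8039*v^5 - 6.2174*v^4 - 7.1187*v^3 + 1.5033*v^2 + 2.1099*v - 11.5338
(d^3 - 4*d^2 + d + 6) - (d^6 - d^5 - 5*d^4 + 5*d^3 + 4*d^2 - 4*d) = -d^6 + d^5 + 5*d^4 - 4*d^3 - 8*d^2 + 5*d + 6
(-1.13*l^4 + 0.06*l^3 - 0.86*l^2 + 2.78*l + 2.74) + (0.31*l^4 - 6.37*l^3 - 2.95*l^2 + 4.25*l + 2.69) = -0.82*l^4 - 6.31*l^3 - 3.81*l^2 + 7.03*l + 5.43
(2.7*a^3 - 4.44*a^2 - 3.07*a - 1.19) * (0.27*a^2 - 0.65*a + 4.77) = 0.729*a^5 - 2.9538*a^4 + 14.9361*a^3 - 19.5046*a^2 - 13.8704*a - 5.6763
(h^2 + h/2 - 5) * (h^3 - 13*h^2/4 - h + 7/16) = h^5 - 11*h^4/4 - 61*h^3/8 + 259*h^2/16 + 167*h/32 - 35/16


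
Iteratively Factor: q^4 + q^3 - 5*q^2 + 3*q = (q - 1)*(q^3 + 2*q^2 - 3*q) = q*(q - 1)*(q^2 + 2*q - 3) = q*(q - 1)^2*(q + 3)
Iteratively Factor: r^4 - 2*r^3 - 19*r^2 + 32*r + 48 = (r + 1)*(r^3 - 3*r^2 - 16*r + 48) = (r - 3)*(r + 1)*(r^2 - 16) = (r - 3)*(r + 1)*(r + 4)*(r - 4)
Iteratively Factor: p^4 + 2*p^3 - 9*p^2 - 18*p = (p - 3)*(p^3 + 5*p^2 + 6*p) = (p - 3)*(p + 3)*(p^2 + 2*p) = p*(p - 3)*(p + 3)*(p + 2)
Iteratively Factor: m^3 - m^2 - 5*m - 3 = (m + 1)*(m^2 - 2*m - 3) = (m + 1)^2*(m - 3)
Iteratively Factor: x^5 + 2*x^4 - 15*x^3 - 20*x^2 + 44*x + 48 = (x + 4)*(x^4 - 2*x^3 - 7*x^2 + 8*x + 12) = (x - 3)*(x + 4)*(x^3 + x^2 - 4*x - 4) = (x - 3)*(x - 2)*(x + 4)*(x^2 + 3*x + 2) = (x - 3)*(x - 2)*(x + 1)*(x + 4)*(x + 2)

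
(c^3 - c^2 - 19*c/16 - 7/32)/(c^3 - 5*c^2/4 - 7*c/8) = (c + 1/4)/c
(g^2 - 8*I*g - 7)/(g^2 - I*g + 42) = (g - I)/(g + 6*I)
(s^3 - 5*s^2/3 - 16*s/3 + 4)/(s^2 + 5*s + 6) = (s^2 - 11*s/3 + 2)/(s + 3)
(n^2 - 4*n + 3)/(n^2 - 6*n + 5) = (n - 3)/(n - 5)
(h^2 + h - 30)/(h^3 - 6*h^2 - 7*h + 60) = (h + 6)/(h^2 - h - 12)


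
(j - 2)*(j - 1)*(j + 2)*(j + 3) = j^4 + 2*j^3 - 7*j^2 - 8*j + 12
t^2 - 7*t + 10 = (t - 5)*(t - 2)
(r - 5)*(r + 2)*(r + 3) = r^3 - 19*r - 30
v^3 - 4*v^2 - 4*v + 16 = (v - 4)*(v - 2)*(v + 2)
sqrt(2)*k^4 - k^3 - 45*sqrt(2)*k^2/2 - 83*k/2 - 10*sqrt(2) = (k - 4*sqrt(2))*(k + sqrt(2)/2)*(k + 5*sqrt(2)/2)*(sqrt(2)*k + 1)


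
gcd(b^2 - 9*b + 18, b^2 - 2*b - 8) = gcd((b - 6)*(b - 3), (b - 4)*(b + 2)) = 1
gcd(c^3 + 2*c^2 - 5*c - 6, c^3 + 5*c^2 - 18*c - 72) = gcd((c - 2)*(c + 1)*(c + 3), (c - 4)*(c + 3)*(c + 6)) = c + 3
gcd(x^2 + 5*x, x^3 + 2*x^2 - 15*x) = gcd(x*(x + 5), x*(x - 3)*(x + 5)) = x^2 + 5*x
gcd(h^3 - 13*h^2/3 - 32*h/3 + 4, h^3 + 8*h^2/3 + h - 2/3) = h^2 + 5*h/3 - 2/3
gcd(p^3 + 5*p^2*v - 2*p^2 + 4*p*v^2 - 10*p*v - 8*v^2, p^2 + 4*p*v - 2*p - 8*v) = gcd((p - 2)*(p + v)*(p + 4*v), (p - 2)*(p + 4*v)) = p^2 + 4*p*v - 2*p - 8*v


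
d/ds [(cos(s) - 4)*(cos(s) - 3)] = (7 - 2*cos(s))*sin(s)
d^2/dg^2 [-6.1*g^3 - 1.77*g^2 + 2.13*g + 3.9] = -36.6*g - 3.54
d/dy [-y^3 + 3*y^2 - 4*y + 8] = -3*y^2 + 6*y - 4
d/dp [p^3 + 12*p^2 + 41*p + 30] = 3*p^2 + 24*p + 41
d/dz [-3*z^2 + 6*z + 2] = 6 - 6*z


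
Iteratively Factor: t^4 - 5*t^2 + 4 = (t + 1)*(t^3 - t^2 - 4*t + 4) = (t - 1)*(t + 1)*(t^2 - 4) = (t - 1)*(t + 1)*(t + 2)*(t - 2)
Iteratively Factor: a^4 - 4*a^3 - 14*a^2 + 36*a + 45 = (a + 3)*(a^3 - 7*a^2 + 7*a + 15) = (a - 5)*(a + 3)*(a^2 - 2*a - 3) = (a - 5)*(a + 1)*(a + 3)*(a - 3)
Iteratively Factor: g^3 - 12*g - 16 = (g + 2)*(g^2 - 2*g - 8) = (g + 2)^2*(g - 4)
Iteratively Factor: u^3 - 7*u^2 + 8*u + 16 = (u - 4)*(u^2 - 3*u - 4) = (u - 4)*(u + 1)*(u - 4)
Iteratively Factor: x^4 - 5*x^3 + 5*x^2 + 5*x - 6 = (x - 1)*(x^3 - 4*x^2 + x + 6) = (x - 3)*(x - 1)*(x^2 - x - 2) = (x - 3)*(x - 2)*(x - 1)*(x + 1)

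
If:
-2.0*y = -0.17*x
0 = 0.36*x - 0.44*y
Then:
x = 0.00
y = 0.00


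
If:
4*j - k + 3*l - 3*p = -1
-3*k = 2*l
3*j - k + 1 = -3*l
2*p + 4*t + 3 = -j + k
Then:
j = -132*t/37 - 93/37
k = -72*t/37 - 44/37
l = 108*t/37 + 66/37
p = -44*t/37 - 31/37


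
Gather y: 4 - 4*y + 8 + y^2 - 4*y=y^2 - 8*y + 12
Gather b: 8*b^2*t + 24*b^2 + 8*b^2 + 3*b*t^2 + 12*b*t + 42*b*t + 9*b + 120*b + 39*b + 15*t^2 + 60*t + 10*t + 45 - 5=b^2*(8*t + 32) + b*(3*t^2 + 54*t + 168) + 15*t^2 + 70*t + 40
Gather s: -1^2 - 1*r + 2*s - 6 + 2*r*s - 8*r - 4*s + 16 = -9*r + s*(2*r - 2) + 9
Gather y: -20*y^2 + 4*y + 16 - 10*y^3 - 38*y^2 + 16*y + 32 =-10*y^3 - 58*y^2 + 20*y + 48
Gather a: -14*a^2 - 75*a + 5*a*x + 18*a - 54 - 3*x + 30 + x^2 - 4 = -14*a^2 + a*(5*x - 57) + x^2 - 3*x - 28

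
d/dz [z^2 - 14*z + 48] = 2*z - 14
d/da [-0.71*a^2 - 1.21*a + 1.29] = -1.42*a - 1.21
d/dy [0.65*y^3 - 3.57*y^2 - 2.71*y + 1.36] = 1.95*y^2 - 7.14*y - 2.71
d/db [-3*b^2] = -6*b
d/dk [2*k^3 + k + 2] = 6*k^2 + 1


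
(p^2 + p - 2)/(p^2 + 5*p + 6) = (p - 1)/(p + 3)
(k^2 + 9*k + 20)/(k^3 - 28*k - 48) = (k + 5)/(k^2 - 4*k - 12)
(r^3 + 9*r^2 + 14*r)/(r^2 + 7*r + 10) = r*(r + 7)/(r + 5)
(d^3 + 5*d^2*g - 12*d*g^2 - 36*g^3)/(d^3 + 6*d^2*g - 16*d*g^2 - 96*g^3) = (d^2 - d*g - 6*g^2)/(d^2 - 16*g^2)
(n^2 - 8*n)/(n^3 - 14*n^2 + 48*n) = 1/(n - 6)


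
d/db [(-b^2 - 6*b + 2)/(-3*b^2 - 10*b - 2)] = 8*(-b^2 + 2*b + 4)/(9*b^4 + 60*b^3 + 112*b^2 + 40*b + 4)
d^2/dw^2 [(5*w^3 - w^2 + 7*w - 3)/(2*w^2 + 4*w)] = (29*w^3 - 9*w^2 - 18*w - 12)/(w^3*(w^3 + 6*w^2 + 12*w + 8))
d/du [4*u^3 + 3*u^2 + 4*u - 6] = 12*u^2 + 6*u + 4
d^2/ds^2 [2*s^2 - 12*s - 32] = 4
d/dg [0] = 0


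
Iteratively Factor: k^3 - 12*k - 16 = (k + 2)*(k^2 - 2*k - 8) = (k - 4)*(k + 2)*(k + 2)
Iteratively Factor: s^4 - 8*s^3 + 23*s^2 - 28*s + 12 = (s - 3)*(s^3 - 5*s^2 + 8*s - 4) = (s - 3)*(s - 2)*(s^2 - 3*s + 2) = (s - 3)*(s - 2)*(s - 1)*(s - 2)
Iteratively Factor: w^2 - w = (w - 1)*(w)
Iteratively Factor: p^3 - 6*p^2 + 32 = (p - 4)*(p^2 - 2*p - 8) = (p - 4)^2*(p + 2)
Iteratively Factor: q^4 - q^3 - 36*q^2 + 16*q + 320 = (q + 4)*(q^3 - 5*q^2 - 16*q + 80) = (q - 5)*(q + 4)*(q^2 - 16) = (q - 5)*(q + 4)^2*(q - 4)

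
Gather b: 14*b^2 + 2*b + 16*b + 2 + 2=14*b^2 + 18*b + 4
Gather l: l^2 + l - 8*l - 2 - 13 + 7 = l^2 - 7*l - 8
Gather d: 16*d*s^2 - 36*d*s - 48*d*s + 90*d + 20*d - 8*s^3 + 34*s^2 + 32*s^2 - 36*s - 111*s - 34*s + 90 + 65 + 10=d*(16*s^2 - 84*s + 110) - 8*s^3 + 66*s^2 - 181*s + 165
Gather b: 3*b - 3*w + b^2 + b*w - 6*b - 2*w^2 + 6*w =b^2 + b*(w - 3) - 2*w^2 + 3*w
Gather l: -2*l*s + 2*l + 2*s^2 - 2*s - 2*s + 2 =l*(2 - 2*s) + 2*s^2 - 4*s + 2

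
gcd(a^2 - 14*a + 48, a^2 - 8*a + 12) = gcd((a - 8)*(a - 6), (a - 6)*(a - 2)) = a - 6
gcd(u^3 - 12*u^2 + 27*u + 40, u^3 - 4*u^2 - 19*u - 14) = u + 1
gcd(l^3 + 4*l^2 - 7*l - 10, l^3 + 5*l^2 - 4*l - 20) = l^2 + 3*l - 10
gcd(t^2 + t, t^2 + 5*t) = t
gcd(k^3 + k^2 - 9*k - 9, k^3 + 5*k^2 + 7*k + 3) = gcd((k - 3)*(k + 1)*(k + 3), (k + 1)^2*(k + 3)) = k^2 + 4*k + 3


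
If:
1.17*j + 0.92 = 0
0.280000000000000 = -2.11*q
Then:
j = -0.79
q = -0.13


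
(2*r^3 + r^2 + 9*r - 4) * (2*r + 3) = 4*r^4 + 8*r^3 + 21*r^2 + 19*r - 12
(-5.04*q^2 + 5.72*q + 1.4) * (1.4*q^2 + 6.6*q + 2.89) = -7.056*q^4 - 25.256*q^3 + 25.1464*q^2 + 25.7708*q + 4.046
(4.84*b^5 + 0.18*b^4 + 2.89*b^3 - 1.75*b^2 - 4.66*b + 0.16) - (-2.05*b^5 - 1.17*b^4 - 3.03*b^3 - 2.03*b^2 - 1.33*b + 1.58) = 6.89*b^5 + 1.35*b^4 + 5.92*b^3 + 0.28*b^2 - 3.33*b - 1.42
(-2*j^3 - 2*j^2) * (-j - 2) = 2*j^4 + 6*j^3 + 4*j^2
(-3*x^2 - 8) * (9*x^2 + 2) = -27*x^4 - 78*x^2 - 16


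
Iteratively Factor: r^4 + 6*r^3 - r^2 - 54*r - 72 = (r + 2)*(r^3 + 4*r^2 - 9*r - 36) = (r + 2)*(r + 4)*(r^2 - 9) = (r - 3)*(r + 2)*(r + 4)*(r + 3)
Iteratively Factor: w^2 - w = (w)*(w - 1)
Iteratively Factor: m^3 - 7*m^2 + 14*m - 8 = (m - 4)*(m^2 - 3*m + 2) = (m - 4)*(m - 1)*(m - 2)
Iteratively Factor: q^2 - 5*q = (q)*(q - 5)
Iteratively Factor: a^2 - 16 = (a + 4)*(a - 4)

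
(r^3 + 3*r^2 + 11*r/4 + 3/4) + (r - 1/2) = r^3 + 3*r^2 + 15*r/4 + 1/4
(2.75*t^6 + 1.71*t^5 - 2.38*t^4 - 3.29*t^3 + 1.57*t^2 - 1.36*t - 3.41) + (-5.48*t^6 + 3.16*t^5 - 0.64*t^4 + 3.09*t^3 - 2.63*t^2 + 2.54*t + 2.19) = -2.73*t^6 + 4.87*t^5 - 3.02*t^4 - 0.2*t^3 - 1.06*t^2 + 1.18*t - 1.22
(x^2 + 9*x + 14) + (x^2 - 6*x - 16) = 2*x^2 + 3*x - 2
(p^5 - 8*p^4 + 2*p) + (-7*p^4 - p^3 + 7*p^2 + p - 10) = p^5 - 15*p^4 - p^3 + 7*p^2 + 3*p - 10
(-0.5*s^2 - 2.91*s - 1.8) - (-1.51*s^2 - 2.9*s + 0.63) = 1.01*s^2 - 0.0100000000000002*s - 2.43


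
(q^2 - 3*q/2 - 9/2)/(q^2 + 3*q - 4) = (2*q^2 - 3*q - 9)/(2*(q^2 + 3*q - 4))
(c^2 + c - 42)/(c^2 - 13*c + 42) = (c + 7)/(c - 7)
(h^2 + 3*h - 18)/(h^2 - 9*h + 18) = (h + 6)/(h - 6)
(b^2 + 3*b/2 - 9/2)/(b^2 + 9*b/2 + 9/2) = (2*b - 3)/(2*b + 3)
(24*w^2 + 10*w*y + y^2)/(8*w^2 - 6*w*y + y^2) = (24*w^2 + 10*w*y + y^2)/(8*w^2 - 6*w*y + y^2)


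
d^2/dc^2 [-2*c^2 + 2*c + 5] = -4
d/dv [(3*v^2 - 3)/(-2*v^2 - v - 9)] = 3*(-v^2 - 22*v - 1)/(4*v^4 + 4*v^3 + 37*v^2 + 18*v + 81)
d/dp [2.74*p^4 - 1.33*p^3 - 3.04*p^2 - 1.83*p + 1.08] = 10.96*p^3 - 3.99*p^2 - 6.08*p - 1.83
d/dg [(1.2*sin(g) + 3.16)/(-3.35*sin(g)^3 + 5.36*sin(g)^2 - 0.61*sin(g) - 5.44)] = (8.04*sin(g)^3 + 25.326*sin(g)^2 - 33.8752*sin(g) - 4.6004)*cos(g)/(11.2225*sin(g)^6 - 35.912*sin(g)^5 + 32.8166*sin(g)^4 + 29.9088*sin(g)^3 - 57.9447*sin(g)^2 + 6.6368*sin(g) + 29.5936)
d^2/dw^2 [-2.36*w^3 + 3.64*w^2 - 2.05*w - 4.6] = 7.28 - 14.16*w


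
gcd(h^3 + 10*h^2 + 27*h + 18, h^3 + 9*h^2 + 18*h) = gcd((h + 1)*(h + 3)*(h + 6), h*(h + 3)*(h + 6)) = h^2 + 9*h + 18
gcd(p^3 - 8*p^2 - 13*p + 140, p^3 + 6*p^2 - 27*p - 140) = p^2 - p - 20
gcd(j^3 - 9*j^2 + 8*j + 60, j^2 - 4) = j + 2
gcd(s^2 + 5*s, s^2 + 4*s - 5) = s + 5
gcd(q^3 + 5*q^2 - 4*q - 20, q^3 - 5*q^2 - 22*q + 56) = q - 2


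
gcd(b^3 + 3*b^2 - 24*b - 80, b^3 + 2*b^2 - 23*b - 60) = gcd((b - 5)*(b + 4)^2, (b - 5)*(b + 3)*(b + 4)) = b^2 - b - 20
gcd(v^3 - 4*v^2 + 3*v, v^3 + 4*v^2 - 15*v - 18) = v - 3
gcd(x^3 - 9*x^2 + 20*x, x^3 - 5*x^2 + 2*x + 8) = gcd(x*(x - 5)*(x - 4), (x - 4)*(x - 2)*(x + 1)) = x - 4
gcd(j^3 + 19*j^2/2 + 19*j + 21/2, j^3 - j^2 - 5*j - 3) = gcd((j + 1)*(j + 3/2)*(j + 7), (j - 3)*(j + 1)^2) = j + 1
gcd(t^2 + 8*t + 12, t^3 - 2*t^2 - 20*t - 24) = t + 2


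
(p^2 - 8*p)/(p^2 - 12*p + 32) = p/(p - 4)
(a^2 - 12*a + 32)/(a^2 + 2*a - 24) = (a - 8)/(a + 6)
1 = 1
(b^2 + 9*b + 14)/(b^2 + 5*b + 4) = (b^2 + 9*b + 14)/(b^2 + 5*b + 4)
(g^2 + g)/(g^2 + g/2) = 2*(g + 1)/(2*g + 1)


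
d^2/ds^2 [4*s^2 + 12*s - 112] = 8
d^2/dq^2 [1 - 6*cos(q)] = 6*cos(q)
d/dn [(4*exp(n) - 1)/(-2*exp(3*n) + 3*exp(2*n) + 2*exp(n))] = 2*(8*exp(3*n) - 9*exp(2*n) + 3*exp(n) + 1)*exp(-n)/(4*exp(4*n) - 12*exp(3*n) + exp(2*n) + 12*exp(n) + 4)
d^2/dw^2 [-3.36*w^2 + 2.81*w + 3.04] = -6.72000000000000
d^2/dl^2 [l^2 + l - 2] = 2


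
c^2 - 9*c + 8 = (c - 8)*(c - 1)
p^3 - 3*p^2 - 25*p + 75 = (p - 5)*(p - 3)*(p + 5)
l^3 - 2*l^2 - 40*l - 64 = (l - 8)*(l + 2)*(l + 4)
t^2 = t^2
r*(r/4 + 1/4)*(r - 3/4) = r^3/4 + r^2/16 - 3*r/16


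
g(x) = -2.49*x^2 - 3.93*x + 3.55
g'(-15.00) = 70.77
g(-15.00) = -497.75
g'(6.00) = -33.81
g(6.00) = -109.67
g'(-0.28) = -2.54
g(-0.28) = 4.46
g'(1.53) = -11.55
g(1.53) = -8.29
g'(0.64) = -7.12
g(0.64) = 0.01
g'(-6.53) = 28.59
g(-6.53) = -76.96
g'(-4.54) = 18.68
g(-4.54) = -29.93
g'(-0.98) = 0.95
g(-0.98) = 5.01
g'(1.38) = -10.80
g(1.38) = -6.62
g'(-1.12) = 1.65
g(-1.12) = 4.83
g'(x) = -4.98*x - 3.93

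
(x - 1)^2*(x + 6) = x^3 + 4*x^2 - 11*x + 6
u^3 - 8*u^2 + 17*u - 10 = (u - 5)*(u - 2)*(u - 1)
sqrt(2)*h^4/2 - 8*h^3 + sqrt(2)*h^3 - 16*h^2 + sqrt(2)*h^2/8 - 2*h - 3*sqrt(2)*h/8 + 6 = (h - 1/2)*(h + 3/2)*(h - 8*sqrt(2))*(sqrt(2)*h/2 + sqrt(2)/2)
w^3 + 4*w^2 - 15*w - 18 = (w - 3)*(w + 1)*(w + 6)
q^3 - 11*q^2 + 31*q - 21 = (q - 7)*(q - 3)*(q - 1)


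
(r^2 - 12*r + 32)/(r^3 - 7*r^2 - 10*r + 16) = (r - 4)/(r^2 + r - 2)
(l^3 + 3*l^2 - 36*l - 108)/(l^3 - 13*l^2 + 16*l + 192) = (l^2 - 36)/(l^2 - 16*l + 64)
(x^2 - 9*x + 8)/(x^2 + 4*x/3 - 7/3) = 3*(x - 8)/(3*x + 7)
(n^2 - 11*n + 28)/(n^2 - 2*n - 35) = (n - 4)/(n + 5)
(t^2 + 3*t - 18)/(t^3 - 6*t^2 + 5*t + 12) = (t + 6)/(t^2 - 3*t - 4)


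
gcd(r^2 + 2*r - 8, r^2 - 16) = r + 4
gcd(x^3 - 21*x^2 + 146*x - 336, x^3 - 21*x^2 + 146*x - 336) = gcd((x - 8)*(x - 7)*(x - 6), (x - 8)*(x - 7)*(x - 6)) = x^3 - 21*x^2 + 146*x - 336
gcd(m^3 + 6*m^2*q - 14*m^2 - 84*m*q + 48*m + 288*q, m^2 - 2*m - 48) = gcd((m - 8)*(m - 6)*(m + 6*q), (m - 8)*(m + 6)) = m - 8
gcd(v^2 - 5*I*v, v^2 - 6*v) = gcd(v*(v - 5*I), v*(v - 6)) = v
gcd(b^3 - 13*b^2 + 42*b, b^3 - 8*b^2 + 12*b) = b^2 - 6*b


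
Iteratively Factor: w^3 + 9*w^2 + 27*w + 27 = (w + 3)*(w^2 + 6*w + 9) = (w + 3)^2*(w + 3)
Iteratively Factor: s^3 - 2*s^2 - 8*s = (s)*(s^2 - 2*s - 8) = s*(s - 4)*(s + 2)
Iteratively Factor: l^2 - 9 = (l - 3)*(l + 3)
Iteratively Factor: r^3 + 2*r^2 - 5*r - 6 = (r + 1)*(r^2 + r - 6) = (r - 2)*(r + 1)*(r + 3)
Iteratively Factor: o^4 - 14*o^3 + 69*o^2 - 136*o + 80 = (o - 4)*(o^3 - 10*o^2 + 29*o - 20) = (o - 4)^2*(o^2 - 6*o + 5) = (o - 5)*(o - 4)^2*(o - 1)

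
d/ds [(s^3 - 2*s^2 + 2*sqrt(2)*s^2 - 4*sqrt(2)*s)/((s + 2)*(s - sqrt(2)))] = (s^4 - 2*sqrt(2)*s^3 + 4*s^3 - 8*s^2 + 4*sqrt(2)*s^2 - 16*s + 8*sqrt(2)*s + 16)/(s^4 - 2*sqrt(2)*s^3 + 4*s^3 - 8*sqrt(2)*s^2 + 6*s^2 - 8*sqrt(2)*s + 8*s + 8)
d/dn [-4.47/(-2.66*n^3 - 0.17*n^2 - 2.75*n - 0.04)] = (-35.6706*n^2 - 1.5198*n - 12.2925)/(2.66*n^3 + 0.17*n^2 + 2.75*n + 0.04)^2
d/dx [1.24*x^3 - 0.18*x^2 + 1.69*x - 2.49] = 3.72*x^2 - 0.36*x + 1.69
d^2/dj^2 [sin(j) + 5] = -sin(j)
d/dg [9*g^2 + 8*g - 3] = 18*g + 8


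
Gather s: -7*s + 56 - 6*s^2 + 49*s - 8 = -6*s^2 + 42*s + 48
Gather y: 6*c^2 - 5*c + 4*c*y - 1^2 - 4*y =6*c^2 - 5*c + y*(4*c - 4) - 1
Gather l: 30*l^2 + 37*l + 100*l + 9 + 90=30*l^2 + 137*l + 99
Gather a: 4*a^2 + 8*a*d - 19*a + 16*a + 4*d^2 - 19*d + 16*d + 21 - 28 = 4*a^2 + a*(8*d - 3) + 4*d^2 - 3*d - 7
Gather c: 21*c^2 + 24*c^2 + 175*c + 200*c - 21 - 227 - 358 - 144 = 45*c^2 + 375*c - 750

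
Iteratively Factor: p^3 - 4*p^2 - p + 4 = (p - 1)*(p^2 - 3*p - 4) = (p - 1)*(p + 1)*(p - 4)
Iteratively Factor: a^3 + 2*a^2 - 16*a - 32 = (a - 4)*(a^2 + 6*a + 8) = (a - 4)*(a + 2)*(a + 4)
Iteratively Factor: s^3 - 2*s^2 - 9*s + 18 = (s + 3)*(s^2 - 5*s + 6) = (s - 2)*(s + 3)*(s - 3)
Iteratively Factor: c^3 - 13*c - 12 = (c + 1)*(c^2 - c - 12) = (c + 1)*(c + 3)*(c - 4)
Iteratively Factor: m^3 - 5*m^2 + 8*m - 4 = (m - 2)*(m^2 - 3*m + 2) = (m - 2)^2*(m - 1)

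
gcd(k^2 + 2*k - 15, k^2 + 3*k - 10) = k + 5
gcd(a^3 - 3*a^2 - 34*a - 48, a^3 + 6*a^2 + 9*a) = a + 3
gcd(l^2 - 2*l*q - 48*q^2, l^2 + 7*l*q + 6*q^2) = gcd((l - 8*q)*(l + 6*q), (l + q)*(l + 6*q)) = l + 6*q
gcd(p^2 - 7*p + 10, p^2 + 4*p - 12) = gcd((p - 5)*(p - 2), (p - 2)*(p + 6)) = p - 2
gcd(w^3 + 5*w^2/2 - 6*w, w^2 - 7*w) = w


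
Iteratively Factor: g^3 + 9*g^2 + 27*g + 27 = (g + 3)*(g^2 + 6*g + 9) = (g + 3)^2*(g + 3)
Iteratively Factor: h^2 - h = (h - 1)*(h)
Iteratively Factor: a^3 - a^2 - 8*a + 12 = (a - 2)*(a^2 + a - 6) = (a - 2)*(a + 3)*(a - 2)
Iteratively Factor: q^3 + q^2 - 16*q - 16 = (q + 4)*(q^2 - 3*q - 4) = (q + 1)*(q + 4)*(q - 4)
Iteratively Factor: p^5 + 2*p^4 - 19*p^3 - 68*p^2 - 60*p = (p + 3)*(p^4 - p^3 - 16*p^2 - 20*p) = (p + 2)*(p + 3)*(p^3 - 3*p^2 - 10*p) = (p - 5)*(p + 2)*(p + 3)*(p^2 + 2*p) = p*(p - 5)*(p + 2)*(p + 3)*(p + 2)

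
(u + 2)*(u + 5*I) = u^2 + 2*u + 5*I*u + 10*I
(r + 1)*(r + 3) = r^2 + 4*r + 3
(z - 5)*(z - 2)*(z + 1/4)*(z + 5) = z^4 - 7*z^3/4 - 51*z^2/2 + 175*z/4 + 25/2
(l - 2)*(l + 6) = l^2 + 4*l - 12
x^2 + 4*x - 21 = (x - 3)*(x + 7)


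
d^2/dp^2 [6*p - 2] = 0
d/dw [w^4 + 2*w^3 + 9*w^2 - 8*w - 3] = 4*w^3 + 6*w^2 + 18*w - 8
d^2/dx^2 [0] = 0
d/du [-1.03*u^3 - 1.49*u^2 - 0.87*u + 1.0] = -3.09*u^2 - 2.98*u - 0.87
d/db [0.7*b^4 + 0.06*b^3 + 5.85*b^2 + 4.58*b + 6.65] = 2.8*b^3 + 0.18*b^2 + 11.7*b + 4.58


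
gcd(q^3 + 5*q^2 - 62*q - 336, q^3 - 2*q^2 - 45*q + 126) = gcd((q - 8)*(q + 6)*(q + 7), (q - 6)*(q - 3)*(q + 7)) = q + 7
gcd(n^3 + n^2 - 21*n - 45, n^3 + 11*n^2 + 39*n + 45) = n^2 + 6*n + 9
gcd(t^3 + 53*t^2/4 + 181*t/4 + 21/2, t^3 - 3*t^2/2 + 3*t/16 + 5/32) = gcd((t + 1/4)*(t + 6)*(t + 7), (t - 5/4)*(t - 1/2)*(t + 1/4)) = t + 1/4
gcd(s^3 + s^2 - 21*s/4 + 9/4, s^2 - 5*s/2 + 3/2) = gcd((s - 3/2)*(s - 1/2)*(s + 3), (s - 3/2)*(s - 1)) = s - 3/2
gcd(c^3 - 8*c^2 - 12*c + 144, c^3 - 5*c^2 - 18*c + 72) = c^2 - 2*c - 24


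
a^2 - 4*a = a*(a - 4)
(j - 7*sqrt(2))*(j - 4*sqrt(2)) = j^2 - 11*sqrt(2)*j + 56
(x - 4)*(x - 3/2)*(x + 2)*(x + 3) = x^4 - x^3/2 - 31*x^2/2 - 3*x + 36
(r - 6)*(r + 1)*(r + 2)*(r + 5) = r^4 + 2*r^3 - 31*r^2 - 92*r - 60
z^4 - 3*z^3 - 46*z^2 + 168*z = z*(z - 6)*(z - 4)*(z + 7)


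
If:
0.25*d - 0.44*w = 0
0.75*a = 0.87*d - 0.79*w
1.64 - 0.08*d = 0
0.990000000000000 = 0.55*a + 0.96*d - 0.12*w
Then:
No Solution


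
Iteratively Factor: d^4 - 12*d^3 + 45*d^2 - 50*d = (d - 5)*(d^3 - 7*d^2 + 10*d) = (d - 5)^2*(d^2 - 2*d) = (d - 5)^2*(d - 2)*(d)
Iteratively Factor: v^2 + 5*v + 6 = (v + 2)*(v + 3)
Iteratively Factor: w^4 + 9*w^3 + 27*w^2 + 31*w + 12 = (w + 3)*(w^3 + 6*w^2 + 9*w + 4) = (w + 1)*(w + 3)*(w^2 + 5*w + 4) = (w + 1)*(w + 3)*(w + 4)*(w + 1)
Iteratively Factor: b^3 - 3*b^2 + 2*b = (b - 2)*(b^2 - b) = b*(b - 2)*(b - 1)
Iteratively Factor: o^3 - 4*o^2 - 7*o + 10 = (o - 1)*(o^2 - 3*o - 10) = (o - 1)*(o + 2)*(o - 5)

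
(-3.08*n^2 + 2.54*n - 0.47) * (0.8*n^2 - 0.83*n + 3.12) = -2.464*n^4 + 4.5884*n^3 - 12.0938*n^2 + 8.3149*n - 1.4664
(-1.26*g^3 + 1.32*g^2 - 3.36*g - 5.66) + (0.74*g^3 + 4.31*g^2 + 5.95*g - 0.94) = -0.52*g^3 + 5.63*g^2 + 2.59*g - 6.6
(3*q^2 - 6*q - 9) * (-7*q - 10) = -21*q^3 + 12*q^2 + 123*q + 90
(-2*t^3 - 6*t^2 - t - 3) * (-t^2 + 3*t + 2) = 2*t^5 - 21*t^3 - 12*t^2 - 11*t - 6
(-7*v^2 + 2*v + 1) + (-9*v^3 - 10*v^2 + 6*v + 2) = -9*v^3 - 17*v^2 + 8*v + 3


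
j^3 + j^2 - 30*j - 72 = (j - 6)*(j + 3)*(j + 4)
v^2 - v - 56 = (v - 8)*(v + 7)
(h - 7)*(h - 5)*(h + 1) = h^3 - 11*h^2 + 23*h + 35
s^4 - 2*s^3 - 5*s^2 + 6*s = s*(s - 3)*(s - 1)*(s + 2)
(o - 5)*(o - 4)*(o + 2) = o^3 - 7*o^2 + 2*o + 40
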